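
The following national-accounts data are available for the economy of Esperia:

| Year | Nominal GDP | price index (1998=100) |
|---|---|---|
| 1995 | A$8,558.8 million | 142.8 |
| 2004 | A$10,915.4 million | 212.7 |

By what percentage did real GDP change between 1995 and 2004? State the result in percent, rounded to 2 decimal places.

Deflate each year: 1995 → 8558.8/1.428 = 5993.56; 2004 → 10915.4/2.127 = 5131.83.
So real GDP changed by 5131.83/5993.56 − 1 = -0.1438, i.e. -14.38%.

-14.38%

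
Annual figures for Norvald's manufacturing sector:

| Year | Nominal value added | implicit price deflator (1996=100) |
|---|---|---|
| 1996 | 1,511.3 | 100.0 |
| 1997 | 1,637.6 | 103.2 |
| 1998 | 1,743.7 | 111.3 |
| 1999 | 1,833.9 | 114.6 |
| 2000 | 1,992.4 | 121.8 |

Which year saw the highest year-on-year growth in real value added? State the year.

1997

1997: real = 1637.6/1.032 = 1586.82; growth vs 1996 (1511.30) = 5.00%.
1998: real = 1743.7/1.113 = 1566.67; growth vs 1997 (1586.82) = -1.27%.
1999: real = 1833.9/1.146 = 1600.26; growth vs 1998 (1566.67) = 2.14%.
2000: real = 1992.4/1.218 = 1635.80; growth vs 1999 (1600.26) = 2.22%.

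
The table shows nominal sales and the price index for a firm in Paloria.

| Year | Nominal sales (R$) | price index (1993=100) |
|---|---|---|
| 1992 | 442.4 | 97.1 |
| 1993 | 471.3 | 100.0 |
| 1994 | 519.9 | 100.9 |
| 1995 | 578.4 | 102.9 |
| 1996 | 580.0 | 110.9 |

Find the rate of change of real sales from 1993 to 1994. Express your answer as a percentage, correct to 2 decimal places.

9.33%

Real sales 1993 = 471.3/1.000 = 471.30.
Real sales 1994 = 519.9/1.009 = 515.26.
Change = 515.26/471.30 − 1 = 0.0933.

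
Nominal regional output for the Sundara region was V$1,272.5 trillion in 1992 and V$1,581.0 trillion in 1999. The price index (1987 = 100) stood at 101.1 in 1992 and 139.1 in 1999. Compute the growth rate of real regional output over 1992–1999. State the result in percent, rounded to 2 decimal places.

-9.70%

Deflate each year: 1992 → 1272.5/1.011 = 1258.65; 1999 → 1581.0/1.391 = 1136.59.
So real regional output changed by 1136.59/1258.65 − 1 = -0.0970, i.e. -9.70%.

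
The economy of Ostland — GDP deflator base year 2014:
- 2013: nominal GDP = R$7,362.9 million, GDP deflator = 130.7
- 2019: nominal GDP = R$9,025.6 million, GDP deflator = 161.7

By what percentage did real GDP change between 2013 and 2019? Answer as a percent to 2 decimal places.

-0.92%

Real GDP 2013 = 7362.9 / 1.307 = 5633.44.
Real GDP 2019 = 9025.6 / 1.617 = 5581.69.
Real growth = 5581.69 / 5633.44 − 1 = -0.0092.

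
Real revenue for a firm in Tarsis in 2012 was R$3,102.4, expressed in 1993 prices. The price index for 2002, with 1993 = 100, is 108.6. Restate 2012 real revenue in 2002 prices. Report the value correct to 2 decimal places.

Real revenue in 2002 prices = Real revenue in 1993 prices × (P_2002/P_1993) = 3102.4 × 1.086 = 3369.21.

R$3,369.21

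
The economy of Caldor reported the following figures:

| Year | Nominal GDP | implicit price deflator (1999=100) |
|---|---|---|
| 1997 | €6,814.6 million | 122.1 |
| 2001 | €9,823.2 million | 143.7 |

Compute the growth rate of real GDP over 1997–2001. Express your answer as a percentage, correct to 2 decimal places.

22.48%

Deflate each year: 1997 → 6814.6/1.221 = 5581.16; 2001 → 9823.2/1.437 = 6835.91.
So real GDP changed by 6835.91/5581.16 − 1 = 0.2248, i.e. 22.48%.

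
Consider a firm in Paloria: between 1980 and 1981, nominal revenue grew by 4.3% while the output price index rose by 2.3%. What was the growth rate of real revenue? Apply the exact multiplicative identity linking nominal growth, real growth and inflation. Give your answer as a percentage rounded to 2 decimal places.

(1 + g_nom) = (1 + g_real)(1 + π), so g_real = 1.0430 / 1.0230 − 1 = 0.01955.

1.96%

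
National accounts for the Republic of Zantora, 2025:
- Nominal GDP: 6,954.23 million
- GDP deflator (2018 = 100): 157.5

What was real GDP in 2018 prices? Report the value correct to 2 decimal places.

Real GDP = Nominal / (GDP deflator/100) = 6954.23 / 1.575 = 4415.38.

4,415.38 million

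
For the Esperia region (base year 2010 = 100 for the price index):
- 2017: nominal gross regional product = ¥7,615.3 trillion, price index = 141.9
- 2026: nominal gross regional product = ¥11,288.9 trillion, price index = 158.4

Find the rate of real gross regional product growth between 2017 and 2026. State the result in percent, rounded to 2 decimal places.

32.80%

Real gross regional product 2017 = 7615.3 / 1.419 = 5366.67.
Real gross regional product 2026 = 11288.9 / 1.584 = 7126.83.
Real growth = 7126.83 / 5366.67 − 1 = 0.3280.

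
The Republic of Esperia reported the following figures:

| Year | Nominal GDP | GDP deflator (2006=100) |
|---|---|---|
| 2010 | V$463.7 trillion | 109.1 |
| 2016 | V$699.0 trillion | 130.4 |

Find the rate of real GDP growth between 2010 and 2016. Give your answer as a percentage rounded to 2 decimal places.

Deflate each year: 2010 → 463.7/1.091 = 425.02; 2016 → 699.0/1.304 = 536.04.
So real GDP changed by 536.04/425.02 − 1 = 0.2612, i.e. 26.12%.

26.12%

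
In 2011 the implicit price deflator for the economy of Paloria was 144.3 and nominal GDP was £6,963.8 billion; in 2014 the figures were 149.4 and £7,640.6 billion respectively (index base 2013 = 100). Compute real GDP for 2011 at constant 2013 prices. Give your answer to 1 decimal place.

£4,825.9 billion

Real GDP = Nominal / (implicit price deflator/100) = 6963.8 / 1.443 = 4825.92.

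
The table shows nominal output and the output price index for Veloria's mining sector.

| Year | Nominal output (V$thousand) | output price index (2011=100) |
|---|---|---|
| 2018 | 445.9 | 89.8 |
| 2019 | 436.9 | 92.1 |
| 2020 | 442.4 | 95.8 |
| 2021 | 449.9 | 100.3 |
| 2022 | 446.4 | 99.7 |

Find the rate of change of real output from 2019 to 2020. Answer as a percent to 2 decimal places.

Real output 2019 = 436.9/0.921 = 474.38.
Real output 2020 = 442.4/0.958 = 461.80.
Change = 461.80/474.38 − 1 = -0.0265.

-2.65%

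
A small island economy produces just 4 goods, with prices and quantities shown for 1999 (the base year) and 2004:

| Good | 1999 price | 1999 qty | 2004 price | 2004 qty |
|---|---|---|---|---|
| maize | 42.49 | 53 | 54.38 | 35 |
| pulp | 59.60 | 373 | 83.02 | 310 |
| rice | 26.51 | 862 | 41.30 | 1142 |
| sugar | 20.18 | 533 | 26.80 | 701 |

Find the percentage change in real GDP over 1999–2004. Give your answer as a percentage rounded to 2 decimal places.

10.83%

Real GDP 1999 = Nominal GDP 1999 = 42.49·53 + 59.60·373 + 26.51·862 + 20.18·533 = 58090.33.
Real GDP 2004 (at 1999 prices) = 42.49·35 + 59.60·310 + 26.51·1142 + 20.18·701 = 64383.75.
Real growth = 64383.75/58090.33 − 1 = 0.1083.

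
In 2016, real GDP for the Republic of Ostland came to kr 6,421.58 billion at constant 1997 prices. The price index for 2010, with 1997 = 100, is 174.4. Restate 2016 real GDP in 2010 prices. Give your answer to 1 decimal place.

kr 11,199.2 billion

Real GDP in 2010 prices = Real GDP in 1997 prices × (P_2010/P_1997) = 6421.58 × 1.744 = 11199.24.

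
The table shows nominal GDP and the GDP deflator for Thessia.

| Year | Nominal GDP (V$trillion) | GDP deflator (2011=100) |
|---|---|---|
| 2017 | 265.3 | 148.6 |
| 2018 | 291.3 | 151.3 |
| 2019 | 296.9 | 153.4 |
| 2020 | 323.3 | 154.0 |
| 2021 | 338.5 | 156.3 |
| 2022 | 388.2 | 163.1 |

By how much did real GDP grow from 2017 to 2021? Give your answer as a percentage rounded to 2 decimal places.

Real GDP 2017 = 265.3/1.486 = 178.53.
Real GDP 2021 = 338.5/1.563 = 216.57.
Change = 216.57/178.53 − 1 = 0.2131.

21.31%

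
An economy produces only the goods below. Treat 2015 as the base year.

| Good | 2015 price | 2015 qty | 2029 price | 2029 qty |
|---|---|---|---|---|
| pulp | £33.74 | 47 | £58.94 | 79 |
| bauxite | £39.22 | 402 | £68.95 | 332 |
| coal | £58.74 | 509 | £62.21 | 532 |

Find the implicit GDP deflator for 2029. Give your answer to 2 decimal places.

129.20

Nominal GDP 2029 = 58.94·79 + 68.95·332 + 62.21·532 = 60643.38.
Real GDP 2029 (at 2015 prices) = 33.74·79 + 39.22·332 + 58.74·532 = 46936.18.
Deflator = Nominal/Real × 100 = 60643.38/46936.18 × 100 = 129.204.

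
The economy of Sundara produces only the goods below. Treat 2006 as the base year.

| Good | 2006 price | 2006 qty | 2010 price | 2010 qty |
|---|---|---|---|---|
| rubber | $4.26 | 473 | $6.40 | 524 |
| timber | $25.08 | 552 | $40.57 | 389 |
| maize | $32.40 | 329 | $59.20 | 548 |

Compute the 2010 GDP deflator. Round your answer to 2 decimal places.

173.41

Nominal GDP 2010 = 6.40·524 + 40.57·389 + 59.20·548 = 51576.93.
Real GDP 2010 (at 2006 prices) = 4.26·524 + 25.08·389 + 32.40·548 = 29743.56.
Deflator = Nominal/Real × 100 = 51576.93/29743.56 × 100 = 173.405.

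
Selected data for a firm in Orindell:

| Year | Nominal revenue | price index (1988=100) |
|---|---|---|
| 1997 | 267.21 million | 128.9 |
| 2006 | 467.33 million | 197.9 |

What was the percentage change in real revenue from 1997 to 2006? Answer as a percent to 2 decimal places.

Real revenue 1997 = 267.21 / 1.289 = 207.30.
Real revenue 2006 = 467.33 / 1.979 = 236.14.
Real growth = 236.14 / 207.30 − 1 = 0.1391.

13.91%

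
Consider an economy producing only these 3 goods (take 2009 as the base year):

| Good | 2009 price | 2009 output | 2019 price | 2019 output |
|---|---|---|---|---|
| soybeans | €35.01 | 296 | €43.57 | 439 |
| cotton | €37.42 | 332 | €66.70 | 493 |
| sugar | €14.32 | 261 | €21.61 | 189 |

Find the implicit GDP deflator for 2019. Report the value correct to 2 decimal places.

153.58

Nominal GDP 2019 = 43.57·439 + 66.70·493 + 21.61·189 = 56094.62.
Real GDP 2019 (at 2009 prices) = 35.01·439 + 37.42·493 + 14.32·189 = 36523.93.
Deflator = Nominal/Real × 100 = 56094.62/36523.93 × 100 = 153.583.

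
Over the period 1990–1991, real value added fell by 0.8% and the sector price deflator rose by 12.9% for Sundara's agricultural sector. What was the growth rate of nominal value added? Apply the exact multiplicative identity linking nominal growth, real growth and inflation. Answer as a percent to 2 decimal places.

12.00%

(1 + g_nom) = (1 + g_real)(1 + π) = 0.9920 × 1.1290 = 1.11997.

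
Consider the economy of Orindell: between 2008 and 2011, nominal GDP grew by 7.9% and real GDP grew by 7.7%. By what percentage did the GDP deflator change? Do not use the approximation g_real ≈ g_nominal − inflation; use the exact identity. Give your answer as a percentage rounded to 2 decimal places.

(1 + g_nom) = (1 + g_real)(1 + π), so π = 1.0790 / 1.0770 − 1 = 0.00186.

0.19%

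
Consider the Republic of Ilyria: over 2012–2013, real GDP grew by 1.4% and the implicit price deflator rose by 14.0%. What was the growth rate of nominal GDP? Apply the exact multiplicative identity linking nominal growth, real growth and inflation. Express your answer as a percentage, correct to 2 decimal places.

15.60%

(1 + g_nom) = (1 + g_real)(1 + π) = 1.0140 × 1.1400 = 1.15596.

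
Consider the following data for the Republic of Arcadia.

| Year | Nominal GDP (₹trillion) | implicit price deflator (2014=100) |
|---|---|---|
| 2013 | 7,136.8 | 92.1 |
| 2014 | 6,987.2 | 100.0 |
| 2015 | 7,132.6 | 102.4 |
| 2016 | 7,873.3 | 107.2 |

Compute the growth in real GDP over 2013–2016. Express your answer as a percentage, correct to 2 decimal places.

Real GDP 2013 = 7136.8/0.921 = 7748.97.
Real GDP 2016 = 7873.3/1.072 = 7344.50.
Change = 7344.50/7748.97 − 1 = -0.0522.

-5.22%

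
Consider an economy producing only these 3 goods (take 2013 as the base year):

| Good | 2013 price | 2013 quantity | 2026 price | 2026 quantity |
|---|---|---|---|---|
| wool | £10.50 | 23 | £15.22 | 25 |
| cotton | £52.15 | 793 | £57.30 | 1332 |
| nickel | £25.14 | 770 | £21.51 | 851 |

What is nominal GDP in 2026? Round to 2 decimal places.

Nominal GDP 2026 = Σ (p_2026 × q_2026) = 15.22·25 + 57.30·1332 + 21.51·851 = 95009.11.

£95009.11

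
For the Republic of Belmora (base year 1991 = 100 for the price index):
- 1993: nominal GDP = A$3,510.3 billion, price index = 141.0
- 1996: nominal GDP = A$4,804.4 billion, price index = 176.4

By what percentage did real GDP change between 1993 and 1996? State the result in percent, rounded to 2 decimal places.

9.40%

Deflate each year: 1993 → 3510.3/1.410 = 2489.57; 1996 → 4804.4/1.764 = 2723.58.
So real GDP changed by 2723.58/2489.57 − 1 = 0.0940, i.e. 9.40%.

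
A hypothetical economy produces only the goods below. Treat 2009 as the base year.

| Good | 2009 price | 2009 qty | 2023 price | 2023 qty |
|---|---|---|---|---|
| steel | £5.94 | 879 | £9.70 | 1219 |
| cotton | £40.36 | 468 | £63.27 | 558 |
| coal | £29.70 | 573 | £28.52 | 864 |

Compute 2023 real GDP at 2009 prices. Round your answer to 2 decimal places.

Real GDP 2023 = Σ (p_2009 × q_2023) = 5.94·1219 + 40.36·558 + 29.70·864 = 55422.54.

£55422.54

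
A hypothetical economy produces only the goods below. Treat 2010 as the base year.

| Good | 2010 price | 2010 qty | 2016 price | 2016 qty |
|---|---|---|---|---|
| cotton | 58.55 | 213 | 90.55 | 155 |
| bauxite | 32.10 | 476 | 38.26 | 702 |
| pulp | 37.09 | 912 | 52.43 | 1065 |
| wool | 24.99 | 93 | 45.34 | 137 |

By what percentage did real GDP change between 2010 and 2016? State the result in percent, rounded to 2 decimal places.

16.64%

Real GDP 2010 = Nominal GDP 2010 = 58.55·213 + 32.10·476 + 37.09·912 + 24.99·93 = 63900.90.
Real GDP 2016 (at 2010 prices) = 58.55·155 + 32.10·702 + 37.09·1065 + 24.99·137 = 74533.93.
Real growth = 74533.93/63900.90 − 1 = 0.1664.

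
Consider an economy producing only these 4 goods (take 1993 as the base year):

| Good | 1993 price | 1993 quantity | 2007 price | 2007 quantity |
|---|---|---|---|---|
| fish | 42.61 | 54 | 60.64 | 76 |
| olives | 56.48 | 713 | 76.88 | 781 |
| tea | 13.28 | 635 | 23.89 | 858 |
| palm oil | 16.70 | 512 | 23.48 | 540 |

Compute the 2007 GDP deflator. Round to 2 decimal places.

Nominal GDP 2007 = 60.64·76 + 76.88·781 + 23.89·858 + 23.48·540 = 97828.74.
Real GDP 2007 (at 1993 prices) = 42.61·76 + 56.48·781 + 13.28·858 + 16.70·540 = 67761.48.
Deflator = Nominal/Real × 100 = 97828.74/67761.48 × 100 = 144.372.

144.37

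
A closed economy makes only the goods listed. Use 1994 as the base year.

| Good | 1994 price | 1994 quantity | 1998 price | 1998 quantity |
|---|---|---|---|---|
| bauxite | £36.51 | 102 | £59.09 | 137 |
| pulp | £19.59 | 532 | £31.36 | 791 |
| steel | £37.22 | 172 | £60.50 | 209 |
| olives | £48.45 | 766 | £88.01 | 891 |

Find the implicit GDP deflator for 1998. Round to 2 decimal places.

Nominal GDP 1998 = 59.09·137 + 31.36·791 + 60.50·209 + 88.01·891 = 123962.50.
Real GDP 1998 (at 1994 prices) = 36.51·137 + 19.59·791 + 37.22·209 + 48.45·891 = 71445.49.
Deflator = Nominal/Real × 100 = 123962.50/71445.49 × 100 = 173.506.

173.51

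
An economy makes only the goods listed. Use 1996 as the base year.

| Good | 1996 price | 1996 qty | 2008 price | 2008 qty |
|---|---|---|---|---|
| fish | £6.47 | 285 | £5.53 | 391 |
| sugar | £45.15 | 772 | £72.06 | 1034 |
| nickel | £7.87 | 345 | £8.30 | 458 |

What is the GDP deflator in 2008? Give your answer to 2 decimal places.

Nominal GDP 2008 = 5.53·391 + 72.06·1034 + 8.30·458 = 80473.67.
Real GDP 2008 (at 1996 prices) = 6.47·391 + 45.15·1034 + 7.87·458 = 52819.33.
Deflator = Nominal/Real × 100 = 80473.67/52819.33 × 100 = 152.356.

152.36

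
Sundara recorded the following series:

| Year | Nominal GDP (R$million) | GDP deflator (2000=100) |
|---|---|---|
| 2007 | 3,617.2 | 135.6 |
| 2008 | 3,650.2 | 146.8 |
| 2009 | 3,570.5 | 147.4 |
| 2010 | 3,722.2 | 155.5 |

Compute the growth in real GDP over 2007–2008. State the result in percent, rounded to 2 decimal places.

Real GDP 2007 = 3617.2/1.356 = 2667.55.
Real GDP 2008 = 3650.2/1.468 = 2486.51.
Change = 2486.51/2667.55 − 1 = -0.0679.

-6.79%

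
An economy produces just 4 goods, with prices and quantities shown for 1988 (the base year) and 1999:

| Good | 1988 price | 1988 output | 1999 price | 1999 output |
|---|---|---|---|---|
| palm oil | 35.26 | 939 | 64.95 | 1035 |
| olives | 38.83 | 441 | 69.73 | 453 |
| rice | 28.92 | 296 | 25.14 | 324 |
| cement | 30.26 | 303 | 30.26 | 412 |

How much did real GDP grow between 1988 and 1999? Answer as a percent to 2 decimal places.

11.71%

Real GDP 1988 = Nominal GDP 1988 = 35.26·939 + 38.83·441 + 28.92·296 + 30.26·303 = 67962.27.
Real GDP 1999 (at 1988 prices) = 35.26·1035 + 38.83·453 + 28.92·324 + 30.26·412 = 75921.29.
Real growth = 75921.29/67962.27 − 1 = 0.1171.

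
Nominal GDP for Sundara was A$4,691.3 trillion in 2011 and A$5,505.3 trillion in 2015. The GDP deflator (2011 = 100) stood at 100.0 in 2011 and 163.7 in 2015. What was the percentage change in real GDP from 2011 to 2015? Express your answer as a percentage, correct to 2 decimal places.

Real GDP 2011 = 4691.3 / 1.000 = 4691.30.
Real GDP 2015 = 5505.3 / 1.637 = 3363.04.
Real growth = 3363.04 / 4691.30 − 1 = -0.2831.

-28.31%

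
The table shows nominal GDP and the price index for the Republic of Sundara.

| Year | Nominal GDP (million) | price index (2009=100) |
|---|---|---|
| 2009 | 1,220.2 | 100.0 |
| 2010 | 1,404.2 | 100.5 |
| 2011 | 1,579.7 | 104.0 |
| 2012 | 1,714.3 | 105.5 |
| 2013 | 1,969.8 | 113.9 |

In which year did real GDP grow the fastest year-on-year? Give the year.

2010: real = 1404.2/1.005 = 1397.21; growth vs 2009 (1220.20) = 14.51%.
2011: real = 1579.7/1.040 = 1518.94; growth vs 2010 (1397.21) = 8.71%.
2012: real = 1714.3/1.055 = 1624.93; growth vs 2011 (1518.94) = 6.98%.
2013: real = 1969.8/1.139 = 1729.41; growth vs 2012 (1624.93) = 6.43%.

2010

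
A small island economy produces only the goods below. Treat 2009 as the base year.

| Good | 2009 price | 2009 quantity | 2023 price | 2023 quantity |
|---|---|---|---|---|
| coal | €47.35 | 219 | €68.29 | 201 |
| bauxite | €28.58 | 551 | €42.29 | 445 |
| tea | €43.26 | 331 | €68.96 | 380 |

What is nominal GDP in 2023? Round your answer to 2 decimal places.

Nominal GDP 2023 = Σ (p_2023 × q_2023) = 68.29·201 + 42.29·445 + 68.96·380 = 58750.14.

€58750.14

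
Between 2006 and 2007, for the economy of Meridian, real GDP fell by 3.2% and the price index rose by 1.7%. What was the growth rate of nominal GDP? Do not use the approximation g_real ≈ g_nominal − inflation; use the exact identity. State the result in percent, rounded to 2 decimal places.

(1 + g_nom) = (1 + g_real)(1 + π) = 0.9680 × 1.0170 = 0.98446.

-1.55%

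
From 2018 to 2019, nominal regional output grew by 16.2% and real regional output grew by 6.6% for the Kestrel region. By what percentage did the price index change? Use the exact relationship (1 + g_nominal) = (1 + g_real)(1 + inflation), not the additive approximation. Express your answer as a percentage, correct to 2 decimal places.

(1 + g_nom) = (1 + g_real)(1 + π), so π = 1.1620 / 1.0660 − 1 = 0.09006.

9.01%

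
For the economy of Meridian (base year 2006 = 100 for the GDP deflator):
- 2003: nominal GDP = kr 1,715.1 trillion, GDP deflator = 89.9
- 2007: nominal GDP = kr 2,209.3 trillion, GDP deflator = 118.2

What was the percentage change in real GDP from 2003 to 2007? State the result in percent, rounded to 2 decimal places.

Deflate each year: 2003 → 1715.1/0.899 = 1907.79; 2007 → 2209.3/1.182 = 1869.12.
So real GDP changed by 1869.12/1907.79 − 1 = -0.0203, i.e. -2.03%.

-2.03%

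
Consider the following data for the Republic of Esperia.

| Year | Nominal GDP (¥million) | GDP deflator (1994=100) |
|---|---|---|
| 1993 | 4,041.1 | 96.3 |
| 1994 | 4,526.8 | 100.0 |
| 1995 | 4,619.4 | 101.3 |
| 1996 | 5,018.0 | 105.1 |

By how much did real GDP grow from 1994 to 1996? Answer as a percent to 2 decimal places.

Real GDP 1994 = 4526.8/1.000 = 4526.80.
Real GDP 1996 = 5018.0/1.051 = 4774.50.
Change = 4774.50/4526.80 − 1 = 0.0547.

5.47%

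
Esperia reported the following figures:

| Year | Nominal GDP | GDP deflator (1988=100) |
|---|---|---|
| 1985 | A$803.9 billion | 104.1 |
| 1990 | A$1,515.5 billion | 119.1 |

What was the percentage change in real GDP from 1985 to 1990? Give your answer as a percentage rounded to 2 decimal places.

64.78%

Real GDP 1985 = 803.9 / 1.041 = 772.24.
Real GDP 1990 = 1515.5 / 1.191 = 1272.46.
Real growth = 1272.46 / 772.24 − 1 = 0.6478.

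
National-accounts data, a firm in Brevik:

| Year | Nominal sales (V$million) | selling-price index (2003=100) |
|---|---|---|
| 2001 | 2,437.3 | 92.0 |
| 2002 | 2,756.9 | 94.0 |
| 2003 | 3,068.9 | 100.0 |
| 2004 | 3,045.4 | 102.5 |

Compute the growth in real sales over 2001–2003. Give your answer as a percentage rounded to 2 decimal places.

15.84%

Real sales 2001 = 2437.3/0.920 = 2649.24.
Real sales 2003 = 3068.9/1.000 = 3068.90.
Change = 3068.90/2649.24 − 1 = 0.1584.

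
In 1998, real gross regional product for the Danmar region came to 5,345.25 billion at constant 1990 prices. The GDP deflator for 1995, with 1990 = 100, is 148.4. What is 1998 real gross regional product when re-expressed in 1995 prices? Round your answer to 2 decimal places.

Real gross regional product in 1995 prices = Real gross regional product in 1990 prices × (P_1995/P_1990) = 5345.25 × 1.484 = 7932.35.

7,932.35 billion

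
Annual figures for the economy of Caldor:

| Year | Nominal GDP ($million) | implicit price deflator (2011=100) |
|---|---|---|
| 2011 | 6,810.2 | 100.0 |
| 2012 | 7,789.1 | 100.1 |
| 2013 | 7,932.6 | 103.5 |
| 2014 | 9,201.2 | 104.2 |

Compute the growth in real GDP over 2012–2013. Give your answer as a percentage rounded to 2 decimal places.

-1.50%

Real GDP 2012 = 7789.1/1.001 = 7781.32.
Real GDP 2013 = 7932.6/1.035 = 7664.35.
Change = 7664.35/7781.32 − 1 = -0.0150.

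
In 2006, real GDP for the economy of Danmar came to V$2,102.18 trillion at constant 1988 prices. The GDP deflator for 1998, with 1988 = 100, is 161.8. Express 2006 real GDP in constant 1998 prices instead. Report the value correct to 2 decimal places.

V$3,401.33 trillion

Real GDP in 1998 prices = Real GDP in 1988 prices × (P_1998/P_1988) = 2102.18 × 1.618 = 3401.33.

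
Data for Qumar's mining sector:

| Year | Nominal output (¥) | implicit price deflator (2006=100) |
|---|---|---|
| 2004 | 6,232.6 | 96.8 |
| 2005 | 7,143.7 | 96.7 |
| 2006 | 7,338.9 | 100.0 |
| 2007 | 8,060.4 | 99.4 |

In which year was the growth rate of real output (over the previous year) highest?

2005: real = 7143.7/0.967 = 7387.49; growth vs 2004 (6438.64) = 14.74%.
2006: real = 7338.9/1.000 = 7338.90; growth vs 2005 (7387.49) = -0.66%.
2007: real = 8060.4/0.994 = 8109.05; growth vs 2006 (7338.90) = 10.49%.

2005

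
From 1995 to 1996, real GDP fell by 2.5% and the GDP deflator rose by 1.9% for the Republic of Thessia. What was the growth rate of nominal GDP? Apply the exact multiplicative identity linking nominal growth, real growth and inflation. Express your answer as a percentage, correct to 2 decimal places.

-0.65%

(1 + g_nom) = (1 + g_real)(1 + π) = 0.9750 × 1.0190 = 0.99353.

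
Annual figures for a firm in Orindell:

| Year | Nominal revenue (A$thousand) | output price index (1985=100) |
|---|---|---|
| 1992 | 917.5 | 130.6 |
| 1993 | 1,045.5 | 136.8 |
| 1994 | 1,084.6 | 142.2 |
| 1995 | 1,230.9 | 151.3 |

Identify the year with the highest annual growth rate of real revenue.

1993: real = 1045.5/1.368 = 764.25; growth vs 1992 (702.53) = 8.79%.
1994: real = 1084.6/1.422 = 762.73; growth vs 1993 (764.25) = -0.20%.
1995: real = 1230.9/1.513 = 813.55; growth vs 1994 (762.73) = 6.66%.

1993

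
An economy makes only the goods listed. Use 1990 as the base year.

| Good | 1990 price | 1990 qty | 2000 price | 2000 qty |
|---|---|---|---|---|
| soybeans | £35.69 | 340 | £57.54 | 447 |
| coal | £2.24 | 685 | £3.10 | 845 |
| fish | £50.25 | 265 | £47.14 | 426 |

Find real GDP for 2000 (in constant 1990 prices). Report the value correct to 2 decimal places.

Real GDP 2000 = Σ (p_1990 × q_2000) = 35.69·447 + 2.24·845 + 50.25·426 = 39252.73.

£39252.73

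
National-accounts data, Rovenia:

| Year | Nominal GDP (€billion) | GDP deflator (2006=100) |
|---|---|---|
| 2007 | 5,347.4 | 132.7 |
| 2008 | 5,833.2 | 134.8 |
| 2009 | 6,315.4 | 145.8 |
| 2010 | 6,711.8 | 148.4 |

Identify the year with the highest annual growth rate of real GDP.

2008

2008: real = 5833.2/1.348 = 4327.30; growth vs 2007 (4029.69) = 7.39%.
2009: real = 6315.4/1.458 = 4331.55; growth vs 2008 (4327.30) = 0.10%.
2010: real = 6711.8/1.484 = 4522.78; growth vs 2009 (4331.55) = 4.41%.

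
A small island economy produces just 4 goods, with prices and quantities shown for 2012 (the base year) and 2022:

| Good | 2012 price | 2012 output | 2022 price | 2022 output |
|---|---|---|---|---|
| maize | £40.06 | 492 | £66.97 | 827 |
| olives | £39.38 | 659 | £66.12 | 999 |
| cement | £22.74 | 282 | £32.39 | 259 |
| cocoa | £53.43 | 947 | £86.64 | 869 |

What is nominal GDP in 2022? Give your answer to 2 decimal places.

Nominal GDP 2022 = Σ (p_2022 × q_2022) = 66.97·827 + 66.12·999 + 32.39·259 + 86.64·869 = 205117.24.

£205117.24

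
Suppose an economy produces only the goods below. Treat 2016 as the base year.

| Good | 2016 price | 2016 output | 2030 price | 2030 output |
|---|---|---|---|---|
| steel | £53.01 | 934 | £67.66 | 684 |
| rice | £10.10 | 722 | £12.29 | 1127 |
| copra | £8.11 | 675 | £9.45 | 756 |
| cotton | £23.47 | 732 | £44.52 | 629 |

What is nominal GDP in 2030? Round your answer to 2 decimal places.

Nominal GDP 2030 = Σ (p_2030 × q_2030) = 67.66·684 + 12.29·1127 + 9.45·756 + 44.52·629 = 95277.55.

£95277.55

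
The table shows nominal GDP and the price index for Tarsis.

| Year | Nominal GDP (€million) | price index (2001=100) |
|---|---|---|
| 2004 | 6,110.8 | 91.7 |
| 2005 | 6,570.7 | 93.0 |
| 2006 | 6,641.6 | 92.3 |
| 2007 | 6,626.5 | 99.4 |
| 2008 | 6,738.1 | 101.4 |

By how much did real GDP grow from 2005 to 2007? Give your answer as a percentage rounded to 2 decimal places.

-5.64%

Real GDP 2005 = 6570.7/0.930 = 7065.27.
Real GDP 2007 = 6626.5/0.994 = 6666.50.
Change = 6666.50/7065.27 − 1 = -0.0564.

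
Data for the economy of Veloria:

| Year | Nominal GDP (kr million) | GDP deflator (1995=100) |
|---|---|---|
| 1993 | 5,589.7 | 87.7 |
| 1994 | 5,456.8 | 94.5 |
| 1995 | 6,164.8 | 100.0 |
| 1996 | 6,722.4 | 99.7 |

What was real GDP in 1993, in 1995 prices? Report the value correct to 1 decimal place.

kr 6,373.7 million

Real GDP 1993 = 5589.7 / 0.877 = 6373.66.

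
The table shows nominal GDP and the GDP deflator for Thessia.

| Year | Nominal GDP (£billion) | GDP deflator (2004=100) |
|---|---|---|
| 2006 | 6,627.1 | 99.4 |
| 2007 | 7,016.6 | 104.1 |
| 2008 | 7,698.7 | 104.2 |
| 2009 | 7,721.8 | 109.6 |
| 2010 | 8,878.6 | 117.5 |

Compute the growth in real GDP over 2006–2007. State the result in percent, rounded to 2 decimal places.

1.10%

Real GDP 2006 = 6627.1/0.994 = 6667.10.
Real GDP 2007 = 7016.6/1.041 = 6740.25.
Change = 6740.25/6667.10 − 1 = 0.0110.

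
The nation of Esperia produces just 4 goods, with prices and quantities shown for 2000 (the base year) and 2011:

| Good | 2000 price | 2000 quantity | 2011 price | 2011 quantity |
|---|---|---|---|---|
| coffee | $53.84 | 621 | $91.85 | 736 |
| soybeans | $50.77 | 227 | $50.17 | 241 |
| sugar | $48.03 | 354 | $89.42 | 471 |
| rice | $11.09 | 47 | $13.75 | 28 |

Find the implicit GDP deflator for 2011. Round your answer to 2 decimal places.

Nominal GDP 2011 = 91.85·736 + 50.17·241 + 89.42·471 + 13.75·28 = 122194.39.
Real GDP 2011 (at 2000 prices) = 53.84·736 + 50.77·241 + 48.03·471 + 11.09·28 = 74794.46.
Deflator = Nominal/Real × 100 = 122194.39/74794.46 × 100 = 163.374.

163.37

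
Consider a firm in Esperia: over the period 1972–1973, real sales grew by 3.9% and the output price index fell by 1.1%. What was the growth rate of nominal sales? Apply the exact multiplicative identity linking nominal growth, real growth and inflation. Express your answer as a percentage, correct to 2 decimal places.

(1 + g_nom) = (1 + g_real)(1 + π) = 1.0390 × 0.9890 = 1.02757.

2.76%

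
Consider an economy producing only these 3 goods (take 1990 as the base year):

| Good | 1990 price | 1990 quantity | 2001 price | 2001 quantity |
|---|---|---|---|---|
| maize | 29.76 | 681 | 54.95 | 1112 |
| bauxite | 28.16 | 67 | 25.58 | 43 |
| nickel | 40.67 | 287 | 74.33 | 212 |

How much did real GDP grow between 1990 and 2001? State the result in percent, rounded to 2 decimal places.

26.90%

Real GDP 1990 = Nominal GDP 1990 = 29.76·681 + 28.16·67 + 40.67·287 = 33825.57.
Real GDP 2001 (at 1990 prices) = 29.76·1112 + 28.16·43 + 40.67·212 = 42926.04.
Real growth = 42926.04/33825.57 − 1 = 0.2690.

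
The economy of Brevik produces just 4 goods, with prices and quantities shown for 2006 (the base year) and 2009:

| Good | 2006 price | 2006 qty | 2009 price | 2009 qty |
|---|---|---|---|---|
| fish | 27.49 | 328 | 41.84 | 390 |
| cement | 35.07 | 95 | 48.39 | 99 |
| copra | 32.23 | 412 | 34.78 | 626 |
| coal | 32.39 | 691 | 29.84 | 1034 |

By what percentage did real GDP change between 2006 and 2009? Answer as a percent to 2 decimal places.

Real GDP 2006 = Nominal GDP 2006 = 27.49·328 + 35.07·95 + 32.23·412 + 32.39·691 = 48008.62.
Real GDP 2009 (at 2006 prices) = 27.49·390 + 35.07·99 + 32.23·626 + 32.39·1034 = 67860.27.
Real growth = 67860.27/48008.62 − 1 = 0.4135.

41.35%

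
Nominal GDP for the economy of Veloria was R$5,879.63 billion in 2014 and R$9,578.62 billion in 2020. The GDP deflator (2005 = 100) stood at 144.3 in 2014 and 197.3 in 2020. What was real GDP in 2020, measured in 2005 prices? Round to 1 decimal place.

R$4,854.9 billion

Real GDP = Nominal / (GDP deflator/100) = 9578.62 / 1.973 = 4854.85.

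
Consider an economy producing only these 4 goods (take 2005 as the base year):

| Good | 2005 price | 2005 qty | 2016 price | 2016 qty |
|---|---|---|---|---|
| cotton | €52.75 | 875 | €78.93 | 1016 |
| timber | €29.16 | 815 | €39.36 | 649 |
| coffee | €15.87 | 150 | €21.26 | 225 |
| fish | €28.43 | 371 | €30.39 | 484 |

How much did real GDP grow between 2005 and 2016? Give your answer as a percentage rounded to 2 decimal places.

Real GDP 2005 = Nominal GDP 2005 = 52.75·875 + 29.16·815 + 15.87·150 + 28.43·371 = 82849.68.
Real GDP 2016 (at 2005 prices) = 52.75·1016 + 29.16·649 + 15.87·225 + 28.43·484 = 89849.71.
Real growth = 89849.71/82849.68 − 1 = 0.0845.

8.45%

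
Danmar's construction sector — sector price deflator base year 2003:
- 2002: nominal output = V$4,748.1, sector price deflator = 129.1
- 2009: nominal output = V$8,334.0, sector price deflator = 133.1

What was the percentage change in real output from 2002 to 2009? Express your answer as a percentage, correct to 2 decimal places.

Real output 2002 = 4748.1 / 1.291 = 3677.85.
Real output 2009 = 8334.0 / 1.331 = 6261.46.
Real growth = 6261.46 / 3677.85 − 1 = 0.7025.

70.25%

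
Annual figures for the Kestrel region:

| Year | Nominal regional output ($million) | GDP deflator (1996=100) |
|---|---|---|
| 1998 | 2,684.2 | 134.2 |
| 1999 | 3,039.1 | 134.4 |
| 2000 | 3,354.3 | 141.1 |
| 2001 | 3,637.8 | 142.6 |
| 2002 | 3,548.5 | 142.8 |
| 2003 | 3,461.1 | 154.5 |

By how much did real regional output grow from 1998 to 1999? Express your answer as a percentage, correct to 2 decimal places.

13.05%

Real regional output 1998 = 2684.2/1.342 = 2000.15.
Real regional output 1999 = 3039.1/1.344 = 2261.24.
Change = 2261.24/2000.15 − 1 = 0.1305.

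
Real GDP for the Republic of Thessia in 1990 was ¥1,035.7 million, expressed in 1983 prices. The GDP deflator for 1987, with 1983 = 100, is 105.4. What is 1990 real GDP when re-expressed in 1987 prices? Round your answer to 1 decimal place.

¥1,091.6 million

Real GDP in 1987 prices = Real GDP in 1983 prices × (P_1987/P_1983) = 1035.7 × 1.054 = 1091.63.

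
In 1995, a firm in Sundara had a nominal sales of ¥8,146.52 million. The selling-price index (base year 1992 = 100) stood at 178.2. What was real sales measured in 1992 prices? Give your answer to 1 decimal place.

¥4,571.6 million

Real sales = Nominal / (selling-price index/100) = 8146.52 / 1.782 = 4571.56.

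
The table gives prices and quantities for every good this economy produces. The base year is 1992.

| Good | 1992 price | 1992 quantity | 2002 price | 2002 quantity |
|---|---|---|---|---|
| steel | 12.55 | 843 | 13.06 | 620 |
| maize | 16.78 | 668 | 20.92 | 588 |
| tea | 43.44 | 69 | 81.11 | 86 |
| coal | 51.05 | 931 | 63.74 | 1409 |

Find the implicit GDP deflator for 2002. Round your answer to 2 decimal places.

125.58

Nominal GDP 2002 = 13.06·620 + 20.92·588 + 81.11·86 + 63.74·1409 = 117183.28.
Real GDP 2002 (at 1992 prices) = 12.55·620 + 16.78·588 + 43.44·86 + 51.05·1409 = 93312.93.
Deflator = Nominal/Real × 100 = 117183.28/93312.93 × 100 = 125.581.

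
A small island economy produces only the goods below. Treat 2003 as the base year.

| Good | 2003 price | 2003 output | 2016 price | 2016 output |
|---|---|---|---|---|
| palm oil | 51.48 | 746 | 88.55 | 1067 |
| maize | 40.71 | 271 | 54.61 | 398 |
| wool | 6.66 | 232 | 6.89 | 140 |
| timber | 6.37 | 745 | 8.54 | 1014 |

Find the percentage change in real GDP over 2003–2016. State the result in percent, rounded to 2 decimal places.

Real GDP 2003 = Nominal GDP 2003 = 51.48·746 + 40.71·271 + 6.66·232 + 6.37·745 = 55727.26.
Real GDP 2016 (at 2003 prices) = 51.48·1067 + 40.71·398 + 6.66·140 + 6.37·1014 = 78523.32.
Real growth = 78523.32/55727.26 − 1 = 0.4091.

40.91%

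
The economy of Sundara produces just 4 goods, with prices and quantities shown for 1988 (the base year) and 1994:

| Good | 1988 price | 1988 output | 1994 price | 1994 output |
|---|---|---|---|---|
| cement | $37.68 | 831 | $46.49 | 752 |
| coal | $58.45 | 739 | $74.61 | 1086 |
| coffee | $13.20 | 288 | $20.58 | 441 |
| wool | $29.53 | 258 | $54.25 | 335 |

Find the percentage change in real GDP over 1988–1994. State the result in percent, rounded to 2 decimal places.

25.14%

Real GDP 1988 = Nominal GDP 1988 = 37.68·831 + 58.45·739 + 13.20·288 + 29.53·258 = 85926.97.
Real GDP 1994 (at 1988 prices) = 37.68·752 + 58.45·1086 + 13.20·441 + 29.53·335 = 107525.81.
Real growth = 107525.81/85926.97 − 1 = 0.2514.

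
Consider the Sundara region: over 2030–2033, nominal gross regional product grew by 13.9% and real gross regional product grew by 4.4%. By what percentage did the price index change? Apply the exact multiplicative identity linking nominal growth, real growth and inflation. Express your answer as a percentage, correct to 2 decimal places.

(1 + g_nom) = (1 + g_real)(1 + π), so π = 1.1390 / 1.0440 − 1 = 0.09100.

9.10%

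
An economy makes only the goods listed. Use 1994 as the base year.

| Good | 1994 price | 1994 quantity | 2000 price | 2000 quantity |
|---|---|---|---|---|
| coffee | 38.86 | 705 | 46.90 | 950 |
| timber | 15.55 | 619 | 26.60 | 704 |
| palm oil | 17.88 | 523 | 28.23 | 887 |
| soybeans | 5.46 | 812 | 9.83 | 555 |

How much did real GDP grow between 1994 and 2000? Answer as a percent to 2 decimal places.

Real GDP 1994 = Nominal GDP 1994 = 38.86·705 + 15.55·619 + 17.88·523 + 5.46·812 = 50806.51.
Real GDP 2000 (at 1994 prices) = 38.86·950 + 15.55·704 + 17.88·887 + 5.46·555 = 66754.06.
Real growth = 66754.06/50806.51 − 1 = 0.3139.

31.39%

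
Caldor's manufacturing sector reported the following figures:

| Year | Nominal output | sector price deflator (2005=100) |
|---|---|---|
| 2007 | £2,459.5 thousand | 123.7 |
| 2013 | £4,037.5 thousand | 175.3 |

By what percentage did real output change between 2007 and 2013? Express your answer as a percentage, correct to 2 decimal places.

Real output 2007 = 2459.5 / 1.237 = 1988.28.
Real output 2013 = 4037.5 / 1.753 = 2303.19.
Real growth = 2303.19 / 1988.28 − 1 = 0.1584.

15.84%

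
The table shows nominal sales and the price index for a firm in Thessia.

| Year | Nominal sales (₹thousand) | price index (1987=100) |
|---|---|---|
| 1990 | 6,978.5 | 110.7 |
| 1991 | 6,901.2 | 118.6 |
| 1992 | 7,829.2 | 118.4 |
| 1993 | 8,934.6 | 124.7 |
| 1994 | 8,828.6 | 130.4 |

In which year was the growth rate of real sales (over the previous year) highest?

1992

1991: real = 6901.2/1.186 = 5818.89; growth vs 1990 (6303.97) = -7.69%.
1992: real = 7829.2/1.184 = 6612.50; growth vs 1991 (5818.89) = 13.64%.
1993: real = 8934.6/1.247 = 7164.88; growth vs 1992 (6612.50) = 8.35%.
1994: real = 8828.6/1.304 = 6770.40; growth vs 1993 (7164.88) = -5.51%.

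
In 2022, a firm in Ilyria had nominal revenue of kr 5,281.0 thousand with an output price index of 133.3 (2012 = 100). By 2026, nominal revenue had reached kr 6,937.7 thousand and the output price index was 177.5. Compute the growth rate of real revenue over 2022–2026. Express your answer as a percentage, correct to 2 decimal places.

Deflate each year: 2022 → 5281.0/1.333 = 3961.74; 2026 → 6937.7/1.775 = 3908.56.
So real revenue changed by 3908.56/3961.74 − 1 = -0.0134, i.e. -1.34%.

-1.34%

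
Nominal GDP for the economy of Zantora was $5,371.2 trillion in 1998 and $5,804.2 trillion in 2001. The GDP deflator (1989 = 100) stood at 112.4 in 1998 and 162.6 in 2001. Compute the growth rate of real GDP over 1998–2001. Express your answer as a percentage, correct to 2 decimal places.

Real GDP 1998 = 5371.2 / 1.124 = 4778.65.
Real GDP 2001 = 5804.2 / 1.626 = 3569.62.
Real growth = 3569.62 / 4778.65 − 1 = -0.2530.

-25.30%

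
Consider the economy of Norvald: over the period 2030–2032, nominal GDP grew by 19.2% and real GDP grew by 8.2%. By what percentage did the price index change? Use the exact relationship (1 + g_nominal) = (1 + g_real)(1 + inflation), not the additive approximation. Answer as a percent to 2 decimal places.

(1 + g_nom) = (1 + g_real)(1 + π), so π = 1.1920 / 1.0820 − 1 = 0.10166.

10.17%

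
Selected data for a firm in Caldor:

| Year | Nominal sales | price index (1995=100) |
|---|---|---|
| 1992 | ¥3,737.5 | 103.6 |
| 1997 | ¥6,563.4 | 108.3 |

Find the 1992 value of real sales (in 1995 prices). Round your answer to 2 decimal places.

¥3,607.63

Real sales = Nominal / (price index/100) = 3737.5 / 1.036 = 3607.63.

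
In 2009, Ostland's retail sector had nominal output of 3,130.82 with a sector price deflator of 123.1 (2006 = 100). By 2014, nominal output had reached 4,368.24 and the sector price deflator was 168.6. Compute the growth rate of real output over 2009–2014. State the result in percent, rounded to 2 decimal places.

1.87%

Real output 2009 = 3130.82 / 1.231 = 2543.31.
Real output 2014 = 4368.24 / 1.686 = 2590.89.
Real growth = 2590.89 / 2543.31 − 1 = 0.0187.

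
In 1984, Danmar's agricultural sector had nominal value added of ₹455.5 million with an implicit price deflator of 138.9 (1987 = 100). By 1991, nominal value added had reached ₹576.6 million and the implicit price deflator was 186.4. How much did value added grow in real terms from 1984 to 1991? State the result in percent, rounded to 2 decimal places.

-5.67%

Real value added 1984 = 455.5 / 1.389 = 327.93.
Real value added 1991 = 576.6 / 1.864 = 309.33.
Real growth = 309.33 / 327.93 − 1 = -0.0567.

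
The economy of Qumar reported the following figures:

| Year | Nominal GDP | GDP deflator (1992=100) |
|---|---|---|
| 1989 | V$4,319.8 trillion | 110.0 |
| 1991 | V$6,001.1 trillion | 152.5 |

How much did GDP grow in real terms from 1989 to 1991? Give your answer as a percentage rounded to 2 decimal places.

0.21%

Deflate each year: 1989 → 4319.8/1.100 = 3927.09; 1991 → 6001.1/1.525 = 3935.15.
So real GDP changed by 3935.15/3927.09 − 1 = 0.0021, i.e. 0.21%.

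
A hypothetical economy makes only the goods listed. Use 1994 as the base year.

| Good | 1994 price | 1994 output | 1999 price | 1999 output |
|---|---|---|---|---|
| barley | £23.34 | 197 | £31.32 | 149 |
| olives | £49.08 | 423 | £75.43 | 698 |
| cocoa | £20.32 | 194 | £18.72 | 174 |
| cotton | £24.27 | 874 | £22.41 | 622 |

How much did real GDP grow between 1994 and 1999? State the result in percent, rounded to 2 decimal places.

Real GDP 1994 = Nominal GDP 1994 = 23.34·197 + 49.08·423 + 20.32·194 + 24.27·874 = 50512.88.
Real GDP 1999 (at 1994 prices) = 23.34·149 + 49.08·698 + 20.32·174 + 24.27·622 = 56367.12.
Real growth = 56367.12/50512.88 − 1 = 0.1159.

11.59%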